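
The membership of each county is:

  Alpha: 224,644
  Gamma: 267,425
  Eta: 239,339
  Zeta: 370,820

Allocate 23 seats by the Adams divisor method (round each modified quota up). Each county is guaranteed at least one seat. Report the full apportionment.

Standard divisor 1102228/23 ≈ 47922.957; standard quotas: Alpha 4.688, Gamma 5.580, Eta 4.994, Zeta 7.738.
Rounding up gives 5, 6, 5, 8 = 24 seats, so the divisor must be adjusted.
With modified divisor 53200: modified quotas Alpha 4.223, Gamma 5.027, Eta 4.499, Zeta 6.970.
Rounding up: Alpha 5, Gamma 6, Eta 5, Zeta 7 (total 23).

Alpha 5, Gamma 6, Eta 5, Zeta 7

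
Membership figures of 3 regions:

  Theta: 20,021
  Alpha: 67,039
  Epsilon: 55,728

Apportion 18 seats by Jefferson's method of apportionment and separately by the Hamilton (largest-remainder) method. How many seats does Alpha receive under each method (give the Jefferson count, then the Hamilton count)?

9 and 8

Jefferson: Theta 2, Alpha 9, Epsilon 7.
Hamilton: Theta 3, Alpha 8, Epsilon 7.
Alpha gets 9 under Jefferson and 8 under Hamilton.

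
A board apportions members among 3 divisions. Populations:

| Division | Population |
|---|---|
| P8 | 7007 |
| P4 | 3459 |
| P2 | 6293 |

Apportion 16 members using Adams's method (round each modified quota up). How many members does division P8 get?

Standard divisor 16759/16 ≈ 1047.438; standard quotas: P8 6.690, P4 3.302, P2 6.008.
Rounding up gives 7, 4, 7 = 18 seats, so the divisor must be adjusted.
With modified divisor 1163.38: modified quotas P8 6.023, P4 2.973, P2 5.409.
Rounding up: P8 7, P4 3, P2 6 (total 16).
P8 receives 7.

7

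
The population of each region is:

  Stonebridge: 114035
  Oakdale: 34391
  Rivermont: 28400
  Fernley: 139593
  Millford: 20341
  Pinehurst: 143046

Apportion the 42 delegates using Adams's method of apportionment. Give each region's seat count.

Stonebridge 10, Oakdale 3, Rivermont 3, Fernley 12, Millford 2, Pinehurst 12

Standard divisor 479806/42 ≈ 11423.952; standard quotas: Stonebridge 9.982, Oakdale 3.010, Rivermont 2.486, Fernley 12.219, Millford 1.781, Pinehurst 12.522.
Rounding up gives 10, 4, 3, 13, 2, 13 = 45 seats, so the divisor must be adjusted.
With modified divisor 12300: modified quotas Stonebridge 9.271, Oakdale 2.796, Rivermont 2.309, Fernley 11.349, Millford 1.654, Pinehurst 11.630.
Rounding up: Stonebridge 10, Oakdale 3, Rivermont 3, Fernley 12, Millford 2, Pinehurst 12 (total 42).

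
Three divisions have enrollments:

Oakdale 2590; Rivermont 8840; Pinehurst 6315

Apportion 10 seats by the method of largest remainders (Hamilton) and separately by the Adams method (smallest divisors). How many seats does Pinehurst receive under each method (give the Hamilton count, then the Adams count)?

Hamilton: Oakdale 1, Rivermont 5, Pinehurst 4.
Adams: Oakdale 2, Rivermont 5, Pinehurst 3.
Pinehurst gets 4 under Hamilton and 3 under Adams.

4 and 3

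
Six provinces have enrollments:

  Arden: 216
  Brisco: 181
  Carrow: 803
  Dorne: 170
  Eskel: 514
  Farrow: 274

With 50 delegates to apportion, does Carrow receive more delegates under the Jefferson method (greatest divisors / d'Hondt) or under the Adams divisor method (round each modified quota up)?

Jefferson: Arden 5, Brisco 4, Carrow 19, Dorne 4, Eskel 12, Farrow 6.
Adams: Arden 5, Brisco 4, Carrow 18, Dorne 4, Eskel 12, Farrow 7.
Carrow gets 19 under Jefferson and 18 under Adams.

Jefferson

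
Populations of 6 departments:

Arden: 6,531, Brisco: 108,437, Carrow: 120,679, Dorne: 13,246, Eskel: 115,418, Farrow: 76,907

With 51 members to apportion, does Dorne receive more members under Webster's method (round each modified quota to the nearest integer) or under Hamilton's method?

Webster

Webster: Arden 1, Brisco 12, Carrow 14, Dorne 2, Eskel 13, Farrow 9.
Hamilton: Arden 1, Brisco 13, Carrow 14, Dorne 1, Eskel 13, Farrow 9.
Dorne gets 2 under Webster and 1 under Hamilton.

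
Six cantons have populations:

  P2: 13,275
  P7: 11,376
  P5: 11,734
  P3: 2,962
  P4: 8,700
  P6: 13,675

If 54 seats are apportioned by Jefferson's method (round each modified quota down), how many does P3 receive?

Standard divisor 61722/54 ≈ 1143; standard quotas: P2 11.614, P7 9.953, P5 10.266, P3 2.591, P4 7.612, P6 11.964.
Rounding down gives 11, 9, 10, 2, 7, 11 = 50 seats, so the divisor must be adjusted.
With modified divisor 1080: modified quotas P2 12.292, P7 10.533, P5 10.865, P3 2.743, P4 8.056, P6 12.662.
Rounding down: P2 12, P7 10, P5 10, P3 2, P4 8, P6 12 (total 54).
P3 receives 2.

2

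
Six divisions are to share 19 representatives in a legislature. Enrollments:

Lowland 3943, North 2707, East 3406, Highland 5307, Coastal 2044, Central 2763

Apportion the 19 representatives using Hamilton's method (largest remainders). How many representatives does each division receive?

Standard divisor: 20170 ÷ 19 ≈ 1061.579.
Standard quotas: Lowland 3.7143, North 2.5500, East 3.2084, Highland 4.9992, Coastal 1.9254, Central 2.6027.
Lower quotas: Lowland 3, North 2, East 3, Highland 4, Coastal 1, Central 2 (sum 15, leaving 4 seats).
Remainders in descending order: Highland 0.9992, Coastal 0.9254, Lowland 0.7143, Central 0.6027, North 0.5500, East 0.2084.
Largest remainders: Highland, Coastal, Lowland, Central receive the extra seats.

Lowland: 4, North: 2, East: 3, Highland: 5, Coastal: 2, Central: 3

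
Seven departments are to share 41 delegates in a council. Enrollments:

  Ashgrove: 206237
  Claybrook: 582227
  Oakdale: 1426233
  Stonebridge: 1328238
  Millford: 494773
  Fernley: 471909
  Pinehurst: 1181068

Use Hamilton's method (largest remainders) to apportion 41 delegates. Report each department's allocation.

Ashgrove 1, Claybrook 4, Oakdale 10, Stonebridge 10, Millford 4, Fernley 3, Pinehurst 9

Standard divisor: 5690685 ÷ 41 ≈ 138797.195.
Standard quotas: Ashgrove 1.4859, Claybrook 4.1948, Oakdale 10.2757, Stonebridge 9.5696, Millford 3.5647, Fernley 3.4000, Pinehurst 8.5093.
Lower quotas: Ashgrove 1, Claybrook 4, Oakdale 10, Stonebridge 9, Millford 3, Fernley 3, Pinehurst 8 (sum 38, leaving 3 seats).
Remainders in descending order: Stonebridge 0.5696, Millford 0.5647, Pinehurst 0.5093, Ashgrove 0.4859, Fernley 0.4000, Oakdale 0.2757, Claybrook 0.1948.
Largest remainders: Stonebridge, Millford, Pinehurst receive the extra seats.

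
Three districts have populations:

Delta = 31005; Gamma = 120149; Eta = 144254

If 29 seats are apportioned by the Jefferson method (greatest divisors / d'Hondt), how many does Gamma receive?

12

Standard divisor 295408/29 ≈ 10186.483; standard quotas: Delta 3.044, Gamma 11.795, Eta 14.161.
Rounding down gives 3, 11, 14 = 28 seats, so the divisor must be adjusted.
With modified divisor 9800: modified quotas Delta 3.164, Gamma 12.260, Eta 14.720.
Rounding down: Delta 3, Gamma 12, Eta 14 (total 29).
Gamma receives 12.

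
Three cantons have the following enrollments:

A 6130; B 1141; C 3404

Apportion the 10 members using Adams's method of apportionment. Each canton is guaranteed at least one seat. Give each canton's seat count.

A: 6, B: 1, C: 3

Standard divisor 10675/10 ≈ 1067.5; standard quotas: A 5.742, B 1.069, C 3.189.
Rounding up gives 6, 2, 4 = 12 seats, so the divisor must be adjusted.
With modified divisor 1200: modified quotas A 5.108, B 0.951, C 2.837.
Rounding up: A 6, B 1, C 3 (total 10).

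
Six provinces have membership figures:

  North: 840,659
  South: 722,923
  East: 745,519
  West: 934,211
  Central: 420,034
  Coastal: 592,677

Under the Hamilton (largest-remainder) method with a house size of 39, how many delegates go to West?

The standard divisor is 4256023/39 ≈ 109128.795.
Standard quotas: North 7.7034, South 6.6245, East 6.8316, West 8.5606, Central 3.8490, Coastal 5.4310.
Lower quotas: North 7, South 6, East 6, West 8, Central 3, Coastal 5 (sum 35, leaving 4 seats).
Remainders in descending order: Central 0.8490, East 0.8316, North 0.7034, South 0.6245, West 0.5606, Coastal 0.4310.
The surplus seats go to Central, East, North, South.
West receives 8.

8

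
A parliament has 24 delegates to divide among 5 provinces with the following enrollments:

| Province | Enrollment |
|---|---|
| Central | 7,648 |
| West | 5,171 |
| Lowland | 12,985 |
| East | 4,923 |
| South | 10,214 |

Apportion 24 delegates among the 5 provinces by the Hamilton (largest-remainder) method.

Total 40941; standard divisor 40941/24 ≈ 1705.875.
Standard quotas: Central 4.4833, West 3.0313, Lowland 7.6119, East 2.8859, South 5.9875.
Lower quotas: Central 4, West 3, Lowland 7, East 2, South 5 (sum 21, leaving 3 seats).
Remainders in descending order: South 0.9875, East 0.8859, Lowland 0.6119, Central 0.4833, West 0.0313.
The surplus seats go to South, East, Lowland.

Central 4, West 3, Lowland 8, East 3, South 6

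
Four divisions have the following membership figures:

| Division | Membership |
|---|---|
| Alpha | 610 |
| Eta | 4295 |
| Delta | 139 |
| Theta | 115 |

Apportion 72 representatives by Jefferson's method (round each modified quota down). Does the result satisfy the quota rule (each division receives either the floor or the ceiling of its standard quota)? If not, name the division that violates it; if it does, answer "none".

Eta

Standard quotas: Alpha 8.513, Eta 59.942, Delta 1.940, Theta 1.605.
Jefferson allocation: Alpha 8, Eta 61, Delta 2, Theta 1.
Eta has quota 59.942 (lower 59, upper 60) but receives 61 — outside the quota interval.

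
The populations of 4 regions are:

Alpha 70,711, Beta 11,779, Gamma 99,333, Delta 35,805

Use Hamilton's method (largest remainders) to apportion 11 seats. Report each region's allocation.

Alpha=3, Beta=1, Gamma=5, Delta=2

Total 217628; standard divisor 217628/11 ≈ 19784.364.
Standard quotas: Alpha 3.5741, Beta 0.5954, Gamma 5.0208, Delta 1.8098.
Lower quotas: Alpha 3, Beta 0, Gamma 5, Delta 1 (sum 9, leaving 2 seats).
Remainders in descending order: Delta 0.8098, Beta 0.5954, Alpha 0.5741, Gamma 0.0208.
Largest remainders: Delta, Beta receive the extra seats.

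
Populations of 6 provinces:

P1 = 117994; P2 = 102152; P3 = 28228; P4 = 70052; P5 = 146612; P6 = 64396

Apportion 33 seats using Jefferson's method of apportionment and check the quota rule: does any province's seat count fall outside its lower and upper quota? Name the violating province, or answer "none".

Standard quotas: P1 7.355, P2 6.367, P3 1.759, P4 4.366, P5 9.138, P6 4.014.
Jefferson allocation: P1 8, P2 6, P3 1, P4 4, P5 10, P6 4.
Every allocation lies between the lower and upper quota.

none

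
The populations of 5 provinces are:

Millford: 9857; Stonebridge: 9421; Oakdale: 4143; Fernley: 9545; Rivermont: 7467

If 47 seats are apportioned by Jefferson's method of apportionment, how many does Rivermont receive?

9

Standard divisor 40433/47 ≈ 860.277; standard quotas: Millford 11.458, Stonebridge 10.951, Oakdale 4.816, Fernley 11.095, Rivermont 8.680.
Rounding down gives 11, 10, 4, 11, 8 = 44 seats, so the divisor must be adjusted.
With modified divisor 825: modified quotas Millford 11.948, Stonebridge 11.419, Oakdale 5.022, Fernley 11.570, Rivermont 9.051.
Rounding down: Millford 11, Stonebridge 11, Oakdale 5, Fernley 11, Rivermont 9 (total 47).
Rivermont receives 9.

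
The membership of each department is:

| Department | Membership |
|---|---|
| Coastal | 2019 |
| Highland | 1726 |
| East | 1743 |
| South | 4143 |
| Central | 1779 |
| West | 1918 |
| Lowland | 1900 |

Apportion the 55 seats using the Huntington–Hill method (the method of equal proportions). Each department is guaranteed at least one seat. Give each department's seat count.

With divisor 272: modified quotas Coastal 7.423, Highland 6.346, East 6.408, South 15.232, Central 6.540, West 7.051, Lowland 6.985.
Geometric-mean thresholds: Coastal √(7·8)=7.483, Highland √(6·7)=6.481, East √(6·7)=6.481, South √(15·16)=15.492, Central √(6·7)=6.481, West √(7·8)=7.483, Lowland √(6·7)=6.481.
Each quota rounded against its threshold gives Coastal 7, Highland 6, East 6, South 15, Central 7, West 7, Lowland 7 (total 55).

Coastal: 7, Highland: 6, East: 6, South: 15, Central: 7, West: 7, Lowland: 7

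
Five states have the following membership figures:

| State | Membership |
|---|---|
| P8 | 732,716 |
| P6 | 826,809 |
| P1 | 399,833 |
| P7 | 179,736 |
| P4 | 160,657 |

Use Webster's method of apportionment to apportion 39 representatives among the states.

Standard divisor 2299751/39 ≈ 58967.974; standard quotas: P8 12.426, P6 14.021, P1 6.781, P7 3.048, P4 2.724.
Rounding to the nearest integer gives P8 12, P6 14, P1 7, P7 3, P4 3 — total 39, matching the house size, so no adjustment is needed.

P8 12, P6 14, P1 7, P7 3, P4 3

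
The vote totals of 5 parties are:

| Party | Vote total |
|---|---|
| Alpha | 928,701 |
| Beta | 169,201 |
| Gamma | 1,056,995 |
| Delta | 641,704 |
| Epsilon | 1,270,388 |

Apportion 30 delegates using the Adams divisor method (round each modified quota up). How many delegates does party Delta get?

Standard divisor 4066989/30 ≈ 135566.3; standard quotas: Alpha 6.851, Beta 1.248, Gamma 7.797, Delta 4.734, Epsilon 9.371.
Rounding up gives 7, 2, 8, 5, 10 = 32 seats, so the divisor must be adjusted.
With modified divisor 152900: modified quotas Alpha 6.074, Beta 1.107, Gamma 6.913, Delta 4.197, Epsilon 8.309.
Rounding up: Alpha 7, Beta 2, Gamma 7, Delta 5, Epsilon 9 (total 30).
Delta receives 5.

5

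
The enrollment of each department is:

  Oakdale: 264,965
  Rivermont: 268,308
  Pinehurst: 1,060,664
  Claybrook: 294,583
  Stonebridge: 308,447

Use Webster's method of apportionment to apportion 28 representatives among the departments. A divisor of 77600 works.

With modified divisor 77600: modified quotas Oakdale 3.414, Rivermont 3.458, Pinehurst 13.668, Claybrook 3.796, Stonebridge 3.975.
Rounding to the nearest integer: Oakdale 3, Rivermont 3, Pinehurst 14, Claybrook 4, Stonebridge 4 (total 28).

Oakdale: 3; Rivermont: 3; Pinehurst: 14; Claybrook: 4; Stonebridge: 4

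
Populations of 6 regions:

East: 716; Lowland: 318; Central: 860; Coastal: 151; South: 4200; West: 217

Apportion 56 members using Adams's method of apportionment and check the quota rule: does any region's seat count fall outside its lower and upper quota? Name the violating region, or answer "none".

Standard quotas: East 6.205, Lowland 2.756, Central 7.453, Coastal 1.309, South 36.397, West 1.881.
Adams allocation: East 6, Lowland 3, Central 8, Coastal 2, South 35, West 2.
South has quota 36.397 (lower 36, upper 37) but receives 35 — outside the quota interval.

South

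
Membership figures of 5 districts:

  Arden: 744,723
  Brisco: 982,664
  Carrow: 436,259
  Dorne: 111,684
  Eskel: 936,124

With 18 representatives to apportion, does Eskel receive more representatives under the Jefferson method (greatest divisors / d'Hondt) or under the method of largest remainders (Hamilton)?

Jefferson: Arden 4, Brisco 6, Carrow 2, Dorne 0, Eskel 6.
Hamilton: Arden 4, Brisco 6, Carrow 2, Dorne 1, Eskel 5.
Eskel gets 6 under Jefferson and 5 under Hamilton.

Jefferson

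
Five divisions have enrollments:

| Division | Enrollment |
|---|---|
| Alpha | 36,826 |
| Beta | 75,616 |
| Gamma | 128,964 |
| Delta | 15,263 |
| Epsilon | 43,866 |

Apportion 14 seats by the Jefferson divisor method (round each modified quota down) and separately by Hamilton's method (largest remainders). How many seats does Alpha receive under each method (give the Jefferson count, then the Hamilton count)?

1 and 2

Jefferson: Alpha 1, Beta 4, Gamma 7, Delta 0, Epsilon 2.
Hamilton: Alpha 2, Beta 3, Gamma 6, Delta 1, Epsilon 2.
Alpha gets 1 under Jefferson and 2 under Hamilton.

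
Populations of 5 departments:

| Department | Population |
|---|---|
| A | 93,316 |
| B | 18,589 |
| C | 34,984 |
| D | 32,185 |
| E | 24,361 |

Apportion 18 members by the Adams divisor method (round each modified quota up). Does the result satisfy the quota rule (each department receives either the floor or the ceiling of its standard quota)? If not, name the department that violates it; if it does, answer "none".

none

Standard quotas: A 8.257, B 1.645, C 3.095, D 2.848, E 2.155.
Adams allocation: A 8, B 2, C 3, D 3, E 2.
Every allocation lies between the lower and upper quota.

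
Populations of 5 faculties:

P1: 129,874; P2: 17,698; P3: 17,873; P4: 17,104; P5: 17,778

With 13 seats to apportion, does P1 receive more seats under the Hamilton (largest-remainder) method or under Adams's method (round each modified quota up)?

Hamilton: P1 9, P2 1, P3 1, P4 1, P5 1.
Adams: P1 8, P2 1, P3 2, P4 1, P5 1.
P1 gets 9 under Hamilton and 8 under Adams.

Hamilton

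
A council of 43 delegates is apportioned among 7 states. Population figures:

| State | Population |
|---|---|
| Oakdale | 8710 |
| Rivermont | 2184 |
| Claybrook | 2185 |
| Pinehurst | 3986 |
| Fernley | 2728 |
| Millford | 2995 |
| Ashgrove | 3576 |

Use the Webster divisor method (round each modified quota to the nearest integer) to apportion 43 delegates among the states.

Oakdale 14; Rivermont 4; Claybrook 4; Pinehurst 6; Fernley 4; Millford 5; Ashgrove 6

Standard divisor 26364/43 ≈ 613.116; standard quotas: Oakdale 14.206, Rivermont 3.562, Claybrook 3.564, Pinehurst 6.501, Fernley 4.449, Millford 4.885, Ashgrove 5.832.
Rounding to the nearest integer gives 14, 4, 4, 7, 4, 5, 6 = 44 seats, so the divisor must be adjusted.
With modified divisor 620: modified quotas Oakdale 14.048, Rivermont 3.523, Claybrook 3.524, Pinehurst 6.429, Fernley 4.400, Millford 4.831, Ashgrove 5.768.
Rounding to the nearest integer: Oakdale 14, Rivermont 4, Claybrook 4, Pinehurst 6, Fernley 4, Millford 5, Ashgrove 6 (total 43).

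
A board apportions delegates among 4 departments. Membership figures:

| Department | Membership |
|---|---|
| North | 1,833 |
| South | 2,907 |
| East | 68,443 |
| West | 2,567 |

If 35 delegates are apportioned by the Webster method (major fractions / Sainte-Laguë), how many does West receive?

Standard divisor 75750/35 ≈ 2164.286; standard quotas: North 0.847, South 1.343, East 31.624, West 1.186.
Rounding to the nearest integer gives North 1, South 1, East 32, West 1 — total 35, matching the house size, so no adjustment is needed.
West receives 1.

1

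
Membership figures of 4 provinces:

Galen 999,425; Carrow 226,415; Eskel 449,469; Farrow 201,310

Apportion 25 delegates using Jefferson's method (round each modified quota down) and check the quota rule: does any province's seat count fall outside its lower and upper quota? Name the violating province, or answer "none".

none

Standard quotas: Galen 13.314, Carrow 3.016, Eskel 5.988, Farrow 2.682.
Jefferson allocation: Galen 14, Carrow 3, Eskel 6, Farrow 2.
Every allocation lies between the lower and upper quota.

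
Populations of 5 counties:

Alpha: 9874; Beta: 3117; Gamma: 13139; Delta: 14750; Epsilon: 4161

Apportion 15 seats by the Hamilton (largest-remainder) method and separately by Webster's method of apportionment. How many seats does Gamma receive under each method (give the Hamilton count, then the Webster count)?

4 and 5

Hamilton: Alpha 3, Beta 1, Gamma 4, Delta 5, Epsilon 2.
Webster: Alpha 3, Beta 1, Gamma 5, Delta 5, Epsilon 1.
Gamma gets 4 under Hamilton and 5 under Webster.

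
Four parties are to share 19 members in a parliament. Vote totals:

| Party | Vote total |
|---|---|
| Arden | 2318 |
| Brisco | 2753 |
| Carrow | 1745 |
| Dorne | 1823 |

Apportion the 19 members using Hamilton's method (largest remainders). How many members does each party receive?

Arden 5, Brisco 6, Carrow 4, Dorne 4

The standard divisor is 8639/19 ≈ 454.684.
Standard quotas: Arden 5.098, Brisco 6.055, Carrow 3.838, Dorne 4.009.
Lower quotas: Arden 5, Brisco 6, Carrow 3, Dorne 4 (sum 18, leaving 1 seat).
Remainders in descending order: Carrow 0.838, Arden 0.098, Brisco 0.055, Dorne 0.009.
Largest remainder: Carrow receives the extra seat.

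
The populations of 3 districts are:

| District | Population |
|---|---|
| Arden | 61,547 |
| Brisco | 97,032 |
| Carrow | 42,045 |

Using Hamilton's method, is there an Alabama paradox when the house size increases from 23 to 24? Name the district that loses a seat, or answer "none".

At 23 seats: Arden 7, Brisco 11, Carrow 5.
At 24 seats: Arden 7, Brisco 12, Carrow 5.
No district's allocation decreased.

none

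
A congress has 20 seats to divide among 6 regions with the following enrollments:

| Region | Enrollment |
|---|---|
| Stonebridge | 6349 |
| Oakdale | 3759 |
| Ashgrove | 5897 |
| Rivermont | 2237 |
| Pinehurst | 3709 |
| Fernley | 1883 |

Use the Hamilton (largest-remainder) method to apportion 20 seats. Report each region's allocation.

The standard divisor is 23834/20 ≈ 1191.7.
Standard quotas: Stonebridge 5.3277, Oakdale 3.1543, Ashgrove 4.9484, Rivermont 1.8772, Pinehurst 3.1124, Fernley 1.5801.
Lower quotas: Stonebridge 5, Oakdale 3, Ashgrove 4, Rivermont 1, Pinehurst 3, Fernley 1 (sum 17, leaving 3 seats).
Remainders in descending order: Ashgrove 0.9484, Rivermont 0.8772, Fernley 0.5801, Stonebridge 0.3277, Oakdale 0.1543, Pinehurst 0.1124.
The surplus seats go to Ashgrove, Rivermont, Fernley.

Stonebridge: 5, Oakdale: 3, Ashgrove: 5, Rivermont: 2, Pinehurst: 3, Fernley: 2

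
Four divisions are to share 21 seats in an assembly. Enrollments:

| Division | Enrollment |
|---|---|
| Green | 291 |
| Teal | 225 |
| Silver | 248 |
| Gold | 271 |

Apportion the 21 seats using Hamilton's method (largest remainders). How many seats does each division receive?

Total 1035; standard divisor 1035/21 ≈ 49.286.
Standard quotas: Green 5.904, Teal 4.565, Silver 5.032, Gold 5.499.
Lower quotas: Green 5, Teal 4, Silver 5, Gold 5 (sum 19, leaving 2 seats).
Remainders in descending order: Green 0.904, Teal 0.565, Gold 0.499, Silver 0.032.
The surplus seats go to Green, Teal.

Green 6, Teal 5, Silver 5, Gold 5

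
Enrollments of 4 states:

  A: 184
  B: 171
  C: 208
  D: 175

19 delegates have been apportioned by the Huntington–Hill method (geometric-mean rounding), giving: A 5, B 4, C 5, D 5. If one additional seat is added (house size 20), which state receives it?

B

Priority for the next seat is population ÷ (√(s·(s+1))).
Priorities: A 33.594, B 38.237, C 37.975, D 31.950.
Highest priority: B.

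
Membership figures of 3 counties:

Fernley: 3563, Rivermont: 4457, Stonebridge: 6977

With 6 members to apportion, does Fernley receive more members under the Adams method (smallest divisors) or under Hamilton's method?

Adams

Adams: Fernley 2, Rivermont 2, Stonebridge 2.
Hamilton: Fernley 1, Rivermont 2, Stonebridge 3.
Fernley gets 2 under Adams and 1 under Hamilton.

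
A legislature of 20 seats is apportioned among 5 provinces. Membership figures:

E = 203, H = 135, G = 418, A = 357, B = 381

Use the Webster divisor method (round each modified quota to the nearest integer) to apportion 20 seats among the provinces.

E: 3; H: 2; G: 5; A: 5; B: 5

Standard divisor 1494/20 ≈ 74.7; standard quotas: E 2.718, H 1.807, G 5.596, A 4.779, B 5.100.
Rounding to the nearest integer gives 3, 2, 6, 5, 5 = 21 seats, so the divisor must be adjusted.
With modified divisor 78: modified quotas E 2.603, H 1.731, G 5.359, A 4.577, B 4.885.
Rounding to the nearest integer: E 3, H 2, G 5, A 5, B 5 (total 20).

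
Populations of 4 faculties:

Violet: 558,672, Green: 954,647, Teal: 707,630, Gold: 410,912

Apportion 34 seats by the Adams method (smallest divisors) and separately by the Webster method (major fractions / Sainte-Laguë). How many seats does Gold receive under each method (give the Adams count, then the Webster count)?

6 and 5

Adams: Violet 7, Green 12, Teal 9, Gold 6.
Webster: Violet 7, Green 13, Teal 9, Gold 5.
Gold gets 6 under Adams and 5 under Webster.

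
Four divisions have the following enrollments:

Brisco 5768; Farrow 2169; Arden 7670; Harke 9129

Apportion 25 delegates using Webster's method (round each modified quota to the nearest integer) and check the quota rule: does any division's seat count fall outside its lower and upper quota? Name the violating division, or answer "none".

none

Standard quotas: Brisco 5.830, Farrow 2.192, Arden 7.752, Harke 9.226.
Webster allocation: Brisco 6, Farrow 2, Arden 8, Harke 9.
Every allocation lies between the lower and upper quota.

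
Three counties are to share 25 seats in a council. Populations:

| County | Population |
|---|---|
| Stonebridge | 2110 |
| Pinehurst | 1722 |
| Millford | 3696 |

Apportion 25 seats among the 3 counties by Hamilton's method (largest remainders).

Total 7528; standard divisor 7528/25 ≈ 301.12.
Standard quotas: Stonebridge 7.007, Pinehurst 5.719, Millford 12.274.
Lower quotas: Stonebridge 7, Pinehurst 5, Millford 12 (sum 24, leaving 1 seat).
Remainders in descending order: Pinehurst 0.719, Millford 0.274, Stonebridge 0.007.
Largest remainder: Pinehurst receives the extra seat.

Stonebridge 7, Pinehurst 6, Millford 12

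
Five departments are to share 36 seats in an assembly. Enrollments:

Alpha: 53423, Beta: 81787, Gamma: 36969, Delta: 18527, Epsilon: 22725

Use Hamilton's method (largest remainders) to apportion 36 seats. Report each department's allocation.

The standard divisor is 213431/36 ≈ 5928.639.
Standard quotas: Alpha 9.0110, Beta 13.7952, Gamma 6.2357, Delta 3.1250, Epsilon 3.8331.
Lower quotas: Alpha 9, Beta 13, Gamma 6, Delta 3, Epsilon 3 (sum 34, leaving 2 seats).
Remainders in descending order: Epsilon 0.8331, Beta 0.7952, Gamma 0.2357, Delta 0.1250, Alpha 0.0110.
The surplus seats go to Epsilon, Beta.

Alpha 9, Beta 14, Gamma 6, Delta 3, Epsilon 4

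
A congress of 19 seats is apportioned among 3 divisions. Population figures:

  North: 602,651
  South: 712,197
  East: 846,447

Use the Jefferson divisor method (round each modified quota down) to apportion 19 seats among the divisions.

Standard divisor 2161295/19 ≈ 113752.368; standard quotas: North 5.298, South 6.261, East 7.441.
Rounding down gives 5, 6, 7 = 18 seats, so the divisor must be adjusted.
With modified divisor 103800: modified quotas North 5.806, South 6.861, East 8.155.
Rounding down: North 5, South 6, East 8 (total 19).

North=5; South=6; East=8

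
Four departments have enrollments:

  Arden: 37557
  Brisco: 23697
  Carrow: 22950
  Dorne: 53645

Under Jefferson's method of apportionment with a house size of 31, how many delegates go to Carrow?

5

Standard divisor 137849/31 ≈ 4446.742; standard quotas: Arden 8.446, Brisco 5.329, Carrow 5.161, Dorne 12.064.
Rounding down gives 8, 5, 5, 12 = 30 seats, so the divisor must be adjusted.
With modified divisor 4150: modified quotas Arden 9.050, Brisco 5.710, Carrow 5.530, Dorne 12.927.
Rounding down: Arden 9, Brisco 5, Carrow 5, Dorne 12 (total 31).
Carrow receives 5.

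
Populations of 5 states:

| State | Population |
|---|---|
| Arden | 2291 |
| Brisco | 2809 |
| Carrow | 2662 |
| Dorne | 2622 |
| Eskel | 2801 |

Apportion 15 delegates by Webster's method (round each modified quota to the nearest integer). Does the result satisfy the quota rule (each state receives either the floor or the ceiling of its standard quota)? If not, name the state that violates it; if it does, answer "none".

Standard quotas: Arden 2.606, Brisco 3.196, Carrow 3.028, Dorne 2.983, Eskel 3.187.
Webster allocation: Arden 3, Brisco 3, Carrow 3, Dorne 3, Eskel 3.
Every allocation lies between the lower and upper quota.

none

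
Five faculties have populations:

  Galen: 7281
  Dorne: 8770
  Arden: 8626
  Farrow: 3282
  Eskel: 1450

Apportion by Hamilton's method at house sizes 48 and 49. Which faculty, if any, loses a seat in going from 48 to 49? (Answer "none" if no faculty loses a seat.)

At 48 seats: Galen 12, Dorne 14, Arden 14, Farrow 5, Eskel 3.
At 49 seats: Galen 12, Dorne 15, Arden 14, Farrow 6, Eskel 2.
Eskel drops from 3 to 2.

Eskel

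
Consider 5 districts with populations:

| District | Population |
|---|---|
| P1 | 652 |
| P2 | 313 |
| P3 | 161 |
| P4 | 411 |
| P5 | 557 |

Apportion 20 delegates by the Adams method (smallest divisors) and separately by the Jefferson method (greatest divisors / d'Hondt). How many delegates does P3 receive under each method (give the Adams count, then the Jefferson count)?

Adams: P1 6, P2 3, P3 2, P4 4, P5 5.
Jefferson: P1 7, P2 3, P3 1, P4 4, P5 5.
P3 gets 2 under Adams and 1 under Jefferson.

2 and 1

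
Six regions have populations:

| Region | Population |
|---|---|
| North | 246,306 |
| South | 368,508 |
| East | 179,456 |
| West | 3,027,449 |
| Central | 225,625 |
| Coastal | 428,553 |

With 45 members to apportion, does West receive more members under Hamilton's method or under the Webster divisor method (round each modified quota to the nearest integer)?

Hamilton: North 3, South 4, East 2, West 30, Central 2, Coastal 4.
Webster: North 2, South 4, East 2, West 31, Central 2, Coastal 4.
West gets 30 under Hamilton and 31 under Webster.

Webster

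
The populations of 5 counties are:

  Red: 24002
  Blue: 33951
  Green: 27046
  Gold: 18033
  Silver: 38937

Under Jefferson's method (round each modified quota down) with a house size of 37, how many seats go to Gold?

5

Standard divisor 141969/37 ≈ 3837; standard quotas: Red 6.255, Blue 8.848, Green 7.049, Gold 4.700, Silver 10.148.
Rounding down gives 6, 8, 7, 4, 10 = 35 seats, so the divisor must be adjusted.
With modified divisor 3570: modified quotas Red 6.723, Blue 9.510, Green 7.576, Gold 5.051, Silver 10.907.
Rounding down: Red 6, Blue 9, Green 7, Gold 5, Silver 10 (total 37).
Gold receives 5.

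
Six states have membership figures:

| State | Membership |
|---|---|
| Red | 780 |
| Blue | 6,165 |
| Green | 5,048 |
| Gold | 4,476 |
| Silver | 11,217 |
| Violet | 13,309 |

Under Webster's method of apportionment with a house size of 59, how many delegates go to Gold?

7

Standard divisor 40995/59 ≈ 694.831; standard quotas: Red 1.123, Blue 8.873, Green 7.265, Gold 6.442, Silver 16.144, Violet 19.154.
Rounding to the nearest integer gives 1, 9, 7, 6, 16, 19 = 58 seats, so the divisor must be adjusted.
With modified divisor 686: modified quotas Red 1.137, Blue 8.987, Green 7.359, Gold 6.525, Silver 16.351, Violet 19.401.
Rounding to the nearest integer: Red 1, Blue 9, Green 7, Gold 7, Silver 16, Violet 19 (total 59).
Gold receives 7.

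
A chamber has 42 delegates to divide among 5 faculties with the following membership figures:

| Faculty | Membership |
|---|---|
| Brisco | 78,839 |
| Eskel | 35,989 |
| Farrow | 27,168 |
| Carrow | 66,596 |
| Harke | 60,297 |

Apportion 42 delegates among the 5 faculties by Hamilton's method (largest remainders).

Brisco: 12; Eskel: 6; Farrow: 4; Carrow: 10; Harke: 10

Total 268889; standard divisor 268889/42 ≈ 6402.119.
Standard quotas: Brisco 12.3145, Eskel 5.6214, Farrow 4.2436, Carrow 10.4022, Harke 9.4183.
Lower quotas: Brisco 12, Eskel 5, Farrow 4, Carrow 10, Harke 9 (sum 40, leaving 2 seats).
Remainders in descending order: Eskel 0.6214, Harke 0.4183, Carrow 0.4022, Brisco 0.3145, Farrow 0.2436.
The surplus seats go to Eskel, Harke.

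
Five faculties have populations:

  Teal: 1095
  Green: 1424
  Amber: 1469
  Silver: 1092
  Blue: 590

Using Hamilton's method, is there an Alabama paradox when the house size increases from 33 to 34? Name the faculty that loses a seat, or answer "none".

At 33 seats: Teal 6, Green 8, Amber 9, Silver 6, Blue 4.
At 34 seats: Teal 7, Green 8, Amber 9, Silver 7, Blue 3.
Blue drops from 4 to 3.

Blue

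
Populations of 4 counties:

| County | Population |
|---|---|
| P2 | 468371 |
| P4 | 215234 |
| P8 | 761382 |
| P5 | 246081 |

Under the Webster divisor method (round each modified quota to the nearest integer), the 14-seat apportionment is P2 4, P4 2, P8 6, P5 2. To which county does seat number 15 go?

Priority for the next seat is population ÷ (current seats + 0.5).
Priorities: P2 104082.444, P4 86093.600, P8 117135.692, P5 98432.400.
Highest priority: P8.

P8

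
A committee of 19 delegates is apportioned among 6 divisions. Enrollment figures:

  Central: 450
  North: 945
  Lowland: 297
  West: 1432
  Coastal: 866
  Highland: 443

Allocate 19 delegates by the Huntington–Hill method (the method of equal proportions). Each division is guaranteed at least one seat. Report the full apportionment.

Central=2, North=4, Lowland=1, West=6, Coastal=4, Highland=2

With divisor 235: modified quotas Central 1.915, North 4.021, Lowland 1.264, West 6.094, Coastal 3.685, Highland 1.885.
Geometric-mean thresholds: Central √(1·2)=1.414, North √(4·5)=4.472, Lowland √(1·2)=1.414, West √(6·7)=6.481, Coastal √(3·4)=3.464, Highland √(1·2)=1.414.
Each quota rounded against its threshold gives Central 2, North 4, Lowland 1, West 6, Coastal 4, Highland 2 (total 19).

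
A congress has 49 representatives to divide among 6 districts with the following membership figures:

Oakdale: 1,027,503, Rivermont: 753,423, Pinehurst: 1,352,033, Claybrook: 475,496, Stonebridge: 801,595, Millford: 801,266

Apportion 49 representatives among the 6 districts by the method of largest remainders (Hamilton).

Oakdale 10, Rivermont 7, Pinehurst 13, Claybrook 4, Stonebridge 8, Millford 7

The standard divisor is 5211316/49 ≈ 106353.388.
Standard quotas: Oakdale 9.6612, Rivermont 7.0841, Pinehurst 12.7126, Claybrook 4.4709, Stonebridge 7.5371, Millford 7.5340.
Lower quotas: Oakdale 9, Rivermont 7, Pinehurst 12, Claybrook 4, Stonebridge 7, Millford 7 (sum 46, leaving 3 seats).
Remainders in descending order: Pinehurst 0.7126, Oakdale 0.6612, Stonebridge 0.5371, Millford 0.5340, Claybrook 0.4709, Rivermont 0.0841.
The surplus seats go to Pinehurst, Oakdale, Stonebridge.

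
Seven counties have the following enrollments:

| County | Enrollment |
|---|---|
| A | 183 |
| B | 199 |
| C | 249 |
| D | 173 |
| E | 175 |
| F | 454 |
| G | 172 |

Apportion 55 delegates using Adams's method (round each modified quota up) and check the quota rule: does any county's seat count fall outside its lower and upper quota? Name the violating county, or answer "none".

none

Standard quotas: A 6.271, B 6.819, C 8.533, D 5.928, E 5.997, F 15.558, G 5.894.
Adams allocation: A 6, B 7, C 9, D 6, E 6, F 15, G 6.
Every allocation lies between the lower and upper quota.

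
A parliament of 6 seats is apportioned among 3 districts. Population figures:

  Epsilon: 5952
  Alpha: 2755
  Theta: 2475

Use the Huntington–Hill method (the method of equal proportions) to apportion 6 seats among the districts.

Epsilon 3; Alpha 2; Theta 1

With divisor 1849: modified quotas Epsilon 3.219, Alpha 1.490, Theta 1.339.
Geometric-mean thresholds: Epsilon √(3·4)=3.464, Alpha √(1·2)=1.414, Theta √(1·2)=1.414.
Each quota rounded against its threshold gives Epsilon 3, Alpha 2, Theta 1 (total 6).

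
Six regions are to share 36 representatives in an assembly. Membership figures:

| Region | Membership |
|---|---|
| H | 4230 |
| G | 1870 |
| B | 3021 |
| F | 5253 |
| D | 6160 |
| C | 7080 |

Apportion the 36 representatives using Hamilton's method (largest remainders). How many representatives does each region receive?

H 6; G 2; B 4; F 7; D 8; C 9

Total 27614; standard divisor 27614/36 ≈ 767.056.
Standard quotas: H 5.5146, G 2.4379, B 3.9384, F 6.8483, D 8.0307, C 9.2301.
Lower quotas: H 5, G 2, B 3, F 6, D 8, C 9 (sum 33, leaving 3 seats).
Remainders in descending order: B 0.9384, F 0.8483, H 0.5146, G 0.4379, C 0.2301, D 0.0307.
The surplus seats go to B, F, H.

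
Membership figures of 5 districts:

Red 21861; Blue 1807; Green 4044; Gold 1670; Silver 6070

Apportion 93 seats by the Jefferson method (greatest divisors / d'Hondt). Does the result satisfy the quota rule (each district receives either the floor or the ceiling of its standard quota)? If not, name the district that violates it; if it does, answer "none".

Red

Standard quotas: Red 57.347, Blue 4.740, Green 10.608, Gold 4.381, Silver 15.923.
Jefferson allocation: Red 59, Blue 4, Green 10, Gold 4, Silver 16.
Red has quota 57.347 (lower 57, upper 58) but receives 59 — outside the quota interval.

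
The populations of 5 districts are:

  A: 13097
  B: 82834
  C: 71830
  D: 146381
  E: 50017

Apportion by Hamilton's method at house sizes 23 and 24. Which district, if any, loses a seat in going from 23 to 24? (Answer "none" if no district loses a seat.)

At 23 seats: A 1, B 5, C 5, D 9, E 3.
At 24 seats: A 1, B 5, C 5, D 10, E 3.
No district's allocation decreased.

none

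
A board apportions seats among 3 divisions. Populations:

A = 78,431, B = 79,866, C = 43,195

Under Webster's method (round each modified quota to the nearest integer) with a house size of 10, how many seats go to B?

Standard divisor 201492/10 ≈ 20149.2; standard quotas: A 3.893, B 3.964, C 2.144.
Rounding to the nearest integer gives A 4, B 4, C 2 — total 10, matching the house size, so no adjustment is needed.
B receives 4.

4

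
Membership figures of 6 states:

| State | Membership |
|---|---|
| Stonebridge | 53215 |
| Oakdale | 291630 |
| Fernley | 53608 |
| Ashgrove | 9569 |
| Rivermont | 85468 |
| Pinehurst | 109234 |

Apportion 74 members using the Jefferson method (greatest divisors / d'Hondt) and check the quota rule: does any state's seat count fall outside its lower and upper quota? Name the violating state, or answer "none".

Standard quotas: Stonebridge 6.534, Oakdale 35.805, Fernley 6.582, Ashgrove 1.175, Rivermont 10.493, Pinehurst 13.411.
Jefferson allocation: Stonebridge 6, Oakdale 37, Fernley 6, Ashgrove 1, Rivermont 10, Pinehurst 14.
Oakdale has quota 35.805 (lower 35, upper 36) but receives 37 — outside the quota interval.

Oakdale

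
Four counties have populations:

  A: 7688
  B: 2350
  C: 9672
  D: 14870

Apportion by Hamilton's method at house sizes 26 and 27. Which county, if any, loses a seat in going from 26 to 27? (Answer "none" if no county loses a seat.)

At 26 seats: A 6, B 2, C 7, D 11.
At 27 seats: A 6, B 2, C 7, D 12.
No county's allocation decreased.

none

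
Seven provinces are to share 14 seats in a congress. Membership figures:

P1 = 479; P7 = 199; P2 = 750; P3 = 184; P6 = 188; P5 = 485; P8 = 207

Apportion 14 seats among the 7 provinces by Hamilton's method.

P1 3; P7 1; P2 4; P3 1; P6 1; P5 3; P8 1

The standard divisor is 2492/14 = 178.
Standard quotas: P1 2.691, P7 1.118, P2 4.213, P3 1.034, P6 1.056, P5 2.725, P8 1.163.
Lower quotas: P1 2, P7 1, P2 4, P3 1, P6 1, P5 2, P8 1 (sum 12, leaving 2 seats).
Remainders in descending order: P5 0.725, P1 0.691, P2 0.213, P8 0.163, P7 0.118, P6 0.056, P3 0.034.
Largest remainders: P5, P1 receive the extra seats.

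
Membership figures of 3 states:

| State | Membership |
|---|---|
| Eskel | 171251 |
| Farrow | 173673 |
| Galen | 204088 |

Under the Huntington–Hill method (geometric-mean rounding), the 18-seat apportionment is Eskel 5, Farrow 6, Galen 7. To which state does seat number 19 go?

Priority for the next seat is population ÷ (√(s·(s+1))).
Priorities: Eskel 31266.012, Farrow 26798.326, Galen 27272.406.
Highest priority: Eskel.

Eskel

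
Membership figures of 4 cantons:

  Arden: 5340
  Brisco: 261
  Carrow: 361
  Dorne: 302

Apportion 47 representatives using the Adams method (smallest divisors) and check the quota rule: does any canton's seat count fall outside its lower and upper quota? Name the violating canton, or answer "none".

Standard quotas: Arden 40.067, Brisco 1.958, Carrow 2.709, Dorne 2.266.
Adams allocation: Arden 39, Brisco 2, Carrow 3, Dorne 3.
Arden has quota 40.067 (lower 40, upper 41) but receives 39 — outside the quota interval.

Arden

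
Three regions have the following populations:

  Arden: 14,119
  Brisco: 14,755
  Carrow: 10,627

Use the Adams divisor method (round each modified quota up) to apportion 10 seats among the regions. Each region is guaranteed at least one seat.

Standard divisor 39501/10 ≈ 3950.1; standard quotas: Arden 3.574, Brisco 3.735, Carrow 2.690.
Rounding up gives 4, 4, 3 = 11 seats, so the divisor must be adjusted.
With modified divisor 4800: modified quotas Arden 2.941, Brisco 3.074, Carrow 2.214.
Rounding up: Arden 3, Brisco 4, Carrow 3 (total 10).

Arden 3; Brisco 4; Carrow 3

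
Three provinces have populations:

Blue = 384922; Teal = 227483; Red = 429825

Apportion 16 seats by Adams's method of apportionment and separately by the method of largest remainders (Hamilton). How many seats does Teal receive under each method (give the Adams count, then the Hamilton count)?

Adams: Blue 6, Teal 4, Red 6.
Hamilton: Blue 6, Teal 3, Red 7.
Teal gets 4 under Adams and 3 under Hamilton.

4 and 3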